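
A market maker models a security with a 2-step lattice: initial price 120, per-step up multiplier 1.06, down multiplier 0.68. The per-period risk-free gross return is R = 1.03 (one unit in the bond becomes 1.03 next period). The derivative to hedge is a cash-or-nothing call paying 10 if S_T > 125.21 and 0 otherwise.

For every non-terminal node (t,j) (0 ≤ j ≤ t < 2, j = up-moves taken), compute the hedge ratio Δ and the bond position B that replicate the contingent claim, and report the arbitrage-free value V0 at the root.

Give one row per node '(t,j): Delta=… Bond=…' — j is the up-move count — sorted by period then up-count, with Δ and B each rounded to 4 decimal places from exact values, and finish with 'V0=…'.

(0,0): Delta=0.1961 Bond=-15.5359
(1,0): Delta=0.0000 Bond=0.0000
(1,1): Delta=0.2069 Bond=-17.3735
V0=7.9964

Under the risk-neutral measure, an up-move has probability p* = (R−d)/(u−d) = 0.9211 and values discount at R = 1.03.
Terminal values V(2,·): V(2,0)=0.0000, V(2,1)=0.0000, V(2,2)=10.0000
(1,0): S=81.6000. Δ = (V_up−V_dn)/(S_up−S_dn) = (0.0000−0.0000)/(86.4960−55.4880) = 0.0000. V = [p*·0.0000 + (1−p*)·0.0000]/1.03 = 0.0000. B = V − Δ·S = 0.0000.
(1,1): S=127.2000. Δ = (V_up−V_dn)/(S_up−S_dn) = (10.0000−0.0000)/(134.8320−86.4960) = 0.2069. V = [p*·10.0000 + (1−p*)·0.0000]/1.03 = 8.9423. B = V − Δ·S = -17.3735.
(0,0): S=120.0000. Δ = (V_up−V_dn)/(S_up−S_dn) = (8.9423−0.0000)/(127.2000−81.6000) = 0.1961. V = [p*·8.9423 + (1−p*)·0.0000]/1.03 = 7.9964. B = V − Δ·S = -15.5359.
Root portfolio cost Δ·120+B reproduces V0=7.9964.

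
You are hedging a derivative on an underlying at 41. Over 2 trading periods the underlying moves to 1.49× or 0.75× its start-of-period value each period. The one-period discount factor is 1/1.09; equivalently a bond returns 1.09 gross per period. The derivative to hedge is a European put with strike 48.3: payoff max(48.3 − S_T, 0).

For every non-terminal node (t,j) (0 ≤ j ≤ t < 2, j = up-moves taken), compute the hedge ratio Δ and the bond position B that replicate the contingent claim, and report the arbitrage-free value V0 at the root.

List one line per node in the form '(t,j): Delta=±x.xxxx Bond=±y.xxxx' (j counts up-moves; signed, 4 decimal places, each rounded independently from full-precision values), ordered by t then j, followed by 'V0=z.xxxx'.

Risk-neutral probability p* = (R−d)/(u−d) = (1.09−0.75)/(1.49−0.75) = 0.4595.
Terminal payoffs: V(2,0)=25.2375, V(2,1)=2.4825, V(2,2)=0.0000
  t=1,j=0: stock 30.7500 → up 45.8175 (V=2.4825), down 23.0625 (V=25.2375). Price 13.5619; hedge Δ=-1.0000, bond B=44.3119.
  t=1,j=1: stock 61.0900 → up 91.0241 (V=0.0000), down 45.8175 (V=2.4825). Price 1.2311; hedge Δ=-0.0549, bond B=4.5858.
  t=0,j=0: stock 41.0000 → up 61.0900 (V=1.2311), down 30.7500 (V=13.5619). Price 7.2444; hedge Δ=-0.4064, bond B=23.9077.
Root portfolio cost Δ·41+B reproduces V0=7.2444.

(0,0): Delta=-0.4064 Bond=23.9077
(1,0): Delta=-1.0000 Bond=44.3119
(1,1): Delta=-0.0549 Bond=4.5858
V0=7.2444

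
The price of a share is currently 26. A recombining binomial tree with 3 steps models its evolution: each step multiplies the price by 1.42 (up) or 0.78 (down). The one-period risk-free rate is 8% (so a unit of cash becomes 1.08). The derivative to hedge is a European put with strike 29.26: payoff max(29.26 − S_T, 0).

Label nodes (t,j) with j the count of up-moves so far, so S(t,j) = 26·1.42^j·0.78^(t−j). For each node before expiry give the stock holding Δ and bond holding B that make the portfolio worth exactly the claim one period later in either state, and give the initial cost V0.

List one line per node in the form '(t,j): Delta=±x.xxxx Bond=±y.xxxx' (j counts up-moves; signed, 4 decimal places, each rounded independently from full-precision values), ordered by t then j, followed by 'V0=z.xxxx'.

Under the risk-neutral measure, an up-move has probability p* = (R−d)/(u−d) = 0.4688 and values discount at R = 1.08.
Terminal payoffs: V(3,0)=16.9216, V(3,1)=6.7979, V(3,2)=0.0000, V(3,3)=0.0000
(2,0): S=15.8184. Δ = (V_up−V_dn)/(S_up−S_dn) = (6.7979−16.9216)/(22.4621−12.3384) = -1.0000. V = [p*·6.7979 + (1−p*)·16.9216]/1.08 = 11.2742. B = V − Δ·S = 27.0926.
(2,1): S=28.7976. Δ = (V_up−V_dn)/(S_up−S_dn) = (0.0000−6.7979)/(40.8926−22.4621) = -0.3688. V = [p*·0.0000 + (1−p*)·6.7979]/1.08 = 3.3439. B = V − Δ·S = 13.9655.
(2,2): S=52.4264. Δ = (V_up−V_dn)/(S_up−S_dn) = (0.0000−0.0000)/(74.4455−40.8926) = 0.0000. V = [p*·0.0000 + (1−p*)·0.0000]/1.08 = 0.0000. B = V − Δ·S = 0.0000.
(1,0): S=20.2800. Δ = (V_up−V_dn)/(S_up−S_dn) = (3.3439−11.2742)/(28.7976−15.8184) = -0.6110. V = [p*·3.3439 + (1−p*)·11.2742]/1.08 = 6.9971. B = V − Δ·S = 19.3882.
(1,1): S=36.9200. Δ = (V_up−V_dn)/(S_up−S_dn) = (0.0000−3.3439)/(52.4264−28.7976) = -0.1415. V = [p*·0.0000 + (1−p*)·3.3439]/1.08 = 1.6448. B = V − Δ·S = 6.8696.
(0,0): S=26.0000. Δ = (V_up−V_dn)/(S_up−S_dn) = (1.6448−6.9971)/(36.9200−20.2800) = -0.3216. V = [p*·1.6448 + (1−p*)·6.9971]/1.08 = 4.1558. B = V − Δ·S = 12.5186.
Self-financing check: at every node Δ·S+B equals the discounted successor values.

(0,0): Delta=-0.3216 Bond=12.5186
(1,0): Delta=-0.6110 Bond=19.3882
(1,1): Delta=-0.1415 Bond=6.8696
(2,0): Delta=-1.0000 Bond=27.0926
(2,1): Delta=-0.3688 Bond=13.9655
(2,2): Delta=0.0000 Bond=0.0000
V0=4.1558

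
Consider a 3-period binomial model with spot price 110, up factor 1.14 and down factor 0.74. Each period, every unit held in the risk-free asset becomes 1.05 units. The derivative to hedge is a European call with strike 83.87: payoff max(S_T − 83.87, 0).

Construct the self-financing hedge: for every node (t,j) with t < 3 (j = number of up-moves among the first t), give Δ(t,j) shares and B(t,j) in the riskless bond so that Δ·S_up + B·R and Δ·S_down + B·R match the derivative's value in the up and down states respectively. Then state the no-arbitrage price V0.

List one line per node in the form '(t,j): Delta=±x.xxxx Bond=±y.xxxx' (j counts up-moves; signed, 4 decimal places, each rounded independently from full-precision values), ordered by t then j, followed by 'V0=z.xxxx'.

Risk-neutral probability p* = (R−d)/(u−d) = (1.05−0.74)/(1.14−0.74) = 0.7750.
Terminal values V(3,·): V(3,0)=0.0000, V(3,1)=0.0000, V(3,2)=21.9174, V(3,3)=79.0998
  t=2,j=0: stock 60.2360 → up 68.6690 (V=0.0000), down 44.5746 (V=0.0000). Price 0.0000; hedge Δ=0.0000, bond B=0.0000.
  t=2,j=1: stock 92.7960 → up 105.7874 (V=21.9174), down 68.6690 (V=0.0000). Price 16.1772; hedge Δ=0.5905, bond B=-38.6164.
  t=2,j=2: stock 142.9560 → up 162.9698 (V=79.0998), down 105.7874 (V=21.9174). Price 63.0798; hedge Δ=1.0000, bond B=-79.8762.
  t=1,j=0: stock 81.4000 → up 92.7960 (V=16.1772), down 60.2360 (V=0.0000). Price 11.9403; hedge Δ=0.4968, bond B=-28.5026.
  t=1,j=1: stock 125.4000 → up 142.9560 (V=63.0798), down 92.7960 (V=16.1772). Price 50.0254; hedge Δ=0.9351, bond B=-67.2312.
  t=0,j=0: stock 110.0000 → up 125.4000 (V=50.0254), down 81.4000 (V=11.9403). Price 39.4822; hedge Δ=0.8656, bond B=-55.7307.
Self-financing check: at every node Δ·S+B equals the discounted successor values.

(0,0): Delta=0.8656 Bond=-55.7307
(1,0): Delta=0.4968 Bond=-28.5026
(1,1): Delta=0.9351 Bond=-67.2312
(2,0): Delta=0.0000 Bond=0.0000
(2,1): Delta=0.5905 Bond=-38.6164
(2,2): Delta=1.0000 Bond=-79.8762
V0=39.4822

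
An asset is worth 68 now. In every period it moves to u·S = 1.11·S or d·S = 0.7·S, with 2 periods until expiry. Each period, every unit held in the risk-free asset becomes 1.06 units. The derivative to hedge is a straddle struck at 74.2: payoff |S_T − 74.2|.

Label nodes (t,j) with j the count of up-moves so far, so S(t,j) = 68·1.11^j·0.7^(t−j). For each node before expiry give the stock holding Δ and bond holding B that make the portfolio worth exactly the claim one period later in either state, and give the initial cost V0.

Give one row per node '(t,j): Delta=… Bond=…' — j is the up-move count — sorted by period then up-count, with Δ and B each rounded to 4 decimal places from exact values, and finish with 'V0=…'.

(0,0): Delta=-0.4306 Bond=40.4670
(1,0): Delta=-1.0000 Bond=70.0000
(1,1): Delta=-0.3807 Bond=39.1304
V0=11.1884

Risk-neutral probability p* = (R−d)/(u−d) = (1.06−0.7)/(1.11−0.7) = 0.8780.
Terminal payoffs: V(2,0)=40.8800, V(2,1)=21.3640, V(2,2)=9.5828
  t=1,j=0: stock 47.6000 → up 52.8360 (V=21.3640), down 33.3200 (V=40.8800). Price 22.4000; hedge Δ=-1.0000, bond B=70.0000.
  t=1,j=1: stock 75.4800 → up 83.7828 (V=9.5828), down 52.8360 (V=21.3640). Price 10.3958; hedge Δ=-0.3807, bond B=39.1304.
  t=0,j=0: stock 68.0000 → up 75.4800 (V=10.3958), down 47.6000 (V=22.4000). Price 11.1884; hedge Δ=-0.4306, bond B=40.4670.
The time-0 hedge costs 11.1884, which is the no-arbitrage price.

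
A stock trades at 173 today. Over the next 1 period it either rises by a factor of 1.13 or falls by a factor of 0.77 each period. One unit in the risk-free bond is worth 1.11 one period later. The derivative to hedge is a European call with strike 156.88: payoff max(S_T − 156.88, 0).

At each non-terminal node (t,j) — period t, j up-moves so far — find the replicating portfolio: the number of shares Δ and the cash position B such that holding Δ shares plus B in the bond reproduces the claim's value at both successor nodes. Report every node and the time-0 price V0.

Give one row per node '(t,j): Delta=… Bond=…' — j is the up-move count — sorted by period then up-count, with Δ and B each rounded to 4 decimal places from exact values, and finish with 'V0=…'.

No-arbitrage ⇒ martingale measure with p* = (R−d)/(u−d) = 0.9444.
Payoff layer (t=1): V(1,0)=0.0000, V(1,1)=38.6100
Node (0,0) S=173.0000: V=(p*·38.6100+(1−p*)·0.0000)/1.11=32.8514; Δ=(38.6100−0.0000)/(195.4900−133.2100)=0.6199; B=V−Δ·S=-74.3986
Check: Δ(0,0)·S0 + B(0,0) = 32.8514 = V0.

(0,0): Delta=0.6199 Bond=-74.3986
V0=32.8514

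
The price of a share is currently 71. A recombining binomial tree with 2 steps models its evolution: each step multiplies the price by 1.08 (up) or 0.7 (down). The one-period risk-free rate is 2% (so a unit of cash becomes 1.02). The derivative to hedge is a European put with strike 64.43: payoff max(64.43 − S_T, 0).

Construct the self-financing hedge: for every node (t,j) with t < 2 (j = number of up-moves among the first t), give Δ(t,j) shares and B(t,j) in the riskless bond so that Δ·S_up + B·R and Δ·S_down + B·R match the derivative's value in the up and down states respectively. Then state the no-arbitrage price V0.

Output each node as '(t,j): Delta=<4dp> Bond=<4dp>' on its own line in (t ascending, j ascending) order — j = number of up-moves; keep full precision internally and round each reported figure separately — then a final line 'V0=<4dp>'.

(0,0): Delta=-0.4374 Bond=34.5168
(1,0): Delta=-1.0000 Bond=63.1667
(1,1): Delta=-0.3691 Bond=29.9647
V0=3.4590

Risk-neutral probability p* = (R−d)/(u−d) = (1.02−0.7)/(1.08−0.7) = 0.8421.
Payoff layer (t=2): V(2,0)=29.6400, V(2,1)=10.7540, V(2,2)=0.0000
Node (1,0) S=49.7000: V=(p*·10.7540+(1−p*)·29.6400)/1.02=13.4667; Δ=(10.7540−29.6400)/(53.6760−34.7900)=-1.0000; B=V−Δ·S=63.1667
Node (1,1) S=76.6800: V=(p*·0.0000+(1−p*)·10.7540)/1.02=1.6647; Δ=(0.0000−10.7540)/(82.8144−53.6760)=-0.3691; B=V−Δ·S=29.9647
Node (0,0) S=71.0000: V=(p*·1.6647+(1−p*)·13.4667)/1.02=3.4590; Δ=(1.6647−13.4667)/(76.6800−49.7000)=-0.4374; B=V−Δ·S=34.5168
Check: Δ(0,0)·S0 + B(0,0) = 3.4590 = V0.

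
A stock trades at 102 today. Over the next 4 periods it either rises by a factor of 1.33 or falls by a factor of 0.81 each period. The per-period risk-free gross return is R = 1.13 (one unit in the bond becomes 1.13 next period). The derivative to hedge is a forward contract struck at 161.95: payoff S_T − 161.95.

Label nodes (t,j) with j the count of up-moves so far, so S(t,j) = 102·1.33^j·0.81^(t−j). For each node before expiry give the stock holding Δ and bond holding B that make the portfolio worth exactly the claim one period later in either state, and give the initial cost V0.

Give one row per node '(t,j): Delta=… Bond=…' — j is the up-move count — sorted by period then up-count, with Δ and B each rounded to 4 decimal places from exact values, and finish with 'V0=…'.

Since d<R<u, set p* = (R−d)/(u−d) = 0.6154; price each node as the discounted p*-expectation of its children.
Payoff layer (t=4): V(4,0)=-118.0423, V(4,1)=-89.8547, V(4,2)=-43.5713, V(4,3)=32.4249, V(4,4)=157.2087
  t=3,j=0: stock 54.2070 → up 72.0953 (V=-89.8547), down 43.9077 (V=-118.0423). Price -89.1116; hedge Δ=1.0000, bond B=-143.3186.
  t=3,j=1: stock 89.0065 → up 118.3787 (V=-43.5713), down 72.0953 (V=-89.8547). Price -54.3121; hedge Δ=1.0000, bond B=-143.3186.
  t=3,j=2: stock 146.1465 → up 194.3749 (V=32.4249), down 118.3787 (V=-43.5713). Price 2.8279; hedge Δ=1.0000, bond B=-143.3186.
  t=3,j=3: stock 239.9690 → up 319.1587 (V=157.2087), down 194.3749 (V=32.4249). Price 96.6504; hedge Δ=1.0000, bond B=-143.3186.
  t=2,j=0: stock 66.9222 → up 89.0065 (V=-54.3121), down 54.2070 (V=-89.1116). Price -59.9084; hedge Δ=1.0000, bond B=-126.8306.
  t=2,j=1: stock 109.8846 → up 146.1465 (V=2.8279), down 89.0065 (V=-54.3121). Price -16.9460; hedge Δ=1.0000, bond B=-126.8306.
  t=2,j=2: stock 180.4278 → up 239.9690 (V=96.6504), down 146.1465 (V=2.8279). Price 53.5972; hedge Δ=1.0000, bond B=-126.8306.
  t=1,j=0: stock 82.6200 → up 109.8846 (V=-16.9460), down 66.9222 (V=-59.9084). Price -29.6195; hedge Δ=1.0000, bond B=-112.2395.
  t=1,j=1: stock 135.6600 → up 180.4278 (V=53.5972), down 109.8846 (V=-16.9460). Price 23.4205; hedge Δ=1.0000, bond B=-112.2395.
  t=0,j=0: stock 102.0000 → up 135.6600 (V=23.4205), down 82.6200 (V=-29.6195). Price 2.6730; hedge Δ=1.0000, bond B=-99.3270.
Self-financing check: at every node Δ·S+B equals the discounted successor values.

(0,0): Delta=1.0000 Bond=-99.3270
(1,0): Delta=1.0000 Bond=-112.2395
(1,1): Delta=1.0000 Bond=-112.2395
(2,0): Delta=1.0000 Bond=-126.8306
(2,1): Delta=1.0000 Bond=-126.8306
(2,2): Delta=1.0000 Bond=-126.8306
(3,0): Delta=1.0000 Bond=-143.3186
(3,1): Delta=1.0000 Bond=-143.3186
(3,2): Delta=1.0000 Bond=-143.3186
(3,3): Delta=1.0000 Bond=-143.3186
V0=2.6730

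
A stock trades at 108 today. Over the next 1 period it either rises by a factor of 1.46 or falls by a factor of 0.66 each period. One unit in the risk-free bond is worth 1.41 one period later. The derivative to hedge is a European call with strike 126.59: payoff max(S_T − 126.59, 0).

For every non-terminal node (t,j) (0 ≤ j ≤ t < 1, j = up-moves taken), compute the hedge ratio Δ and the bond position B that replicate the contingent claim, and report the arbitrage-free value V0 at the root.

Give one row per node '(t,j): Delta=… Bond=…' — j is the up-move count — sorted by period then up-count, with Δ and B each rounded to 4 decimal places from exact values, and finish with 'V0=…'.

No-arbitrage ⇒ martingale measure with p* = (R−d)/(u−d) = 0.9375.
Terminal values V(1,·): V(1,0)=0.0000, V(1,1)=31.0900
(0,0): S=108.0000. Δ = (V_up−V_dn)/(S_up−S_dn) = (31.0900−0.0000)/(157.6800−71.2800) = 0.3598. V = [p*·31.0900 + (1−p*)·0.0000]/1.41 = 20.6715. B = V − Δ·S = -18.1910.
The time-0 hedge costs 20.6715, which is the no-arbitrage price.

(0,0): Delta=0.3598 Bond=-18.1910
V0=20.6715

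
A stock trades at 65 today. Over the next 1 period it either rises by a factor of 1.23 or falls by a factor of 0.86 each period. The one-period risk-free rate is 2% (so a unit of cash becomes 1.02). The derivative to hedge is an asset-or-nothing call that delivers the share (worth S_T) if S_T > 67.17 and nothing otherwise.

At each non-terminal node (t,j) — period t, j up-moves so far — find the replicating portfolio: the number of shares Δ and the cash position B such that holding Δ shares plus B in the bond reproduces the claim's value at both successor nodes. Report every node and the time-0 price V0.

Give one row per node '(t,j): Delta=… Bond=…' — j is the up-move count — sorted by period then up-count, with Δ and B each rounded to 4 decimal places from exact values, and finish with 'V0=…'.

The replicating-portfolio and risk-neutral prices coincide; use p* = (1.02−0.86)/(1.23−0.86) = 0.4324 for the latter.
Terminal payoffs: V(1,0)=0.0000, V(1,1)=79.9500
(0,0): S=65.0000. Δ = (V_up−V_dn)/(S_up−S_dn) = (79.9500−0.0000)/(79.9500−55.9000) = 3.3243. V = [p*·79.9500 + (1−p*)·0.0000]/1.02 = 33.8951. B = V − Δ·S = -182.1860.
Root portfolio cost Δ·65+B reproduces V0=33.8951.

(0,0): Delta=3.3243 Bond=-182.1860
V0=33.8951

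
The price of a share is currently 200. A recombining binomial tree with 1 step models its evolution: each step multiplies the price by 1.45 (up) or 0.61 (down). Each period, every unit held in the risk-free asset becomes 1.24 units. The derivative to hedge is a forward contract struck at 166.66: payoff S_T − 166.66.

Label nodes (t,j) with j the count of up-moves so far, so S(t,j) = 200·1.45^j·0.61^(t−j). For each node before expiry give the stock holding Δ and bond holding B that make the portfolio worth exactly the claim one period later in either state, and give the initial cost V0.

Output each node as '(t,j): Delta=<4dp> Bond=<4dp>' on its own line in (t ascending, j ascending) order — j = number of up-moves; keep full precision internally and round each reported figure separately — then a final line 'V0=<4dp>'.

(0,0): Delta=1.0000 Bond=-134.4032
V0=65.5968

The replicating-portfolio and risk-neutral prices coincide; use p* = (1.24−0.61)/(1.45−0.61) = 0.7500 for the latter.
Terminal payoffs: V(1,0)=-44.6600, V(1,1)=123.3400
  t=0,j=0: stock 200.0000 → up 290.0000 (V=123.3400), down 122.0000 (V=-44.6600). Price 65.5968; hedge Δ=1.0000, bond B=-134.4032.
The time-0 hedge costs 65.5968, which is the no-arbitrage price.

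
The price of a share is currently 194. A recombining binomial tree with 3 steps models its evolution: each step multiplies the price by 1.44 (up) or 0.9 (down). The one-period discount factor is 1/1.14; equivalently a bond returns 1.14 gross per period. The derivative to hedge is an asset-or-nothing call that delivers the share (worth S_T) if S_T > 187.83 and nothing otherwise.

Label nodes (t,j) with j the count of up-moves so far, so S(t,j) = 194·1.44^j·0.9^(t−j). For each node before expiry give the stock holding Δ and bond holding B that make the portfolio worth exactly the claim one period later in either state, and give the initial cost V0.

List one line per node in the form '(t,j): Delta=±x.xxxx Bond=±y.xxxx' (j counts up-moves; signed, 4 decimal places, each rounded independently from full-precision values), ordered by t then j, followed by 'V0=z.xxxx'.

Under the risk-neutral measure, an up-move has probability p* = (R−d)/(u−d) = 0.4444 and values discount at R = 1.14.
At expiry t=3: V(3,0)=0.0000, V(3,1)=226.2816, V(3,2)=362.0506, V(3,3)=579.2809
(2,0): S=157.1400. Δ = (V_up−V_dn)/(S_up−S_dn) = (226.2816−0.0000)/(226.2816−141.4260) = 2.6667. V = [p*·226.2816 + (1−p*)·0.0000]/1.14 = 88.2189. B = V − Δ·S = -330.8211.
(2,1): S=251.4240. Δ = (V_up−V_dn)/(S_up−S_dn) = (362.0506−226.2816)/(362.0506−226.2816) = 1.0000. V = [p*·362.0506 + (1−p*)·226.2816]/1.14 = 251.4240. B = V − Δ·S = 0.0000.
(2,2): S=402.2784. Δ = (V_up−V_dn)/(S_up−S_dn) = (579.2809−362.0506)/(579.2809−362.0506) = 1.0000. V = [p*·579.2809 + (1−p*)·362.0506]/1.14 = 402.2784. B = V − Δ·S = 0.0000.
(1,0): S=174.6000. Δ = (V_up−V_dn)/(S_up−S_dn) = (251.4240−88.2189)/(251.4240−157.1400) = 1.7310. V = [p*·251.4240 + (1−p*)·88.2189]/1.14 = 141.0127. B = V − Δ·S = -161.2188.
(1,1): S=279.3600. Δ = (V_up−V_dn)/(S_up−S_dn) = (402.2784−251.4240)/(402.2784−251.4240) = 1.0000. V = [p*·402.2784 + (1−p*)·251.4240]/1.14 = 279.3600. B = V − Δ·S = 0.0000.
(0,0): S=194.0000. Δ = (V_up−V_dn)/(S_up−S_dn) = (279.3600−141.0127)/(279.3600−174.6000) = 1.3206. V = [p*·279.3600 + (1−p*)·141.0127]/1.14 = 177.6319. B = V − Δ·S = -78.5667.
The time-0 hedge costs 177.6319, which is the no-arbitrage price.

(0,0): Delta=1.3206 Bond=-78.5667
(1,0): Delta=1.7310 Bond=-161.2188
(1,1): Delta=1.0000 Bond=0.0000
(2,0): Delta=2.6667 Bond=-330.8211
(2,1): Delta=1.0000 Bond=0.0000
(2,2): Delta=1.0000 Bond=0.0000
V0=177.6319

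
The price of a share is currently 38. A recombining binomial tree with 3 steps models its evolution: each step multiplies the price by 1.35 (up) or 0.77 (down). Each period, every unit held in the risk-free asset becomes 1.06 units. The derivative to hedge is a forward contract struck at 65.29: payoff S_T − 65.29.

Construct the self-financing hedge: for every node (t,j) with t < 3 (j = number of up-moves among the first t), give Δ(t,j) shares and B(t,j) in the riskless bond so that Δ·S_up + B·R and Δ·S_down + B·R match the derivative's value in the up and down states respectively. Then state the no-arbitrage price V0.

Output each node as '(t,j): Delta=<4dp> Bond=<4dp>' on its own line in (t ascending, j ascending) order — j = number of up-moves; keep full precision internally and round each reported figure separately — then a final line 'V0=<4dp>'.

(0,0): Delta=1.0000 Bond=-54.8187
(1,0): Delta=1.0000 Bond=-58.1079
(1,1): Delta=1.0000 Bond=-58.1079
(2,0): Delta=1.0000 Bond=-61.5943
(2,1): Delta=1.0000 Bond=-61.5943
(2,2): Delta=1.0000 Bond=-61.5943
V0=-16.8187

Risk-neutral probability p* = (R−d)/(u−d) = (1.06−0.77)/(1.35−0.77) = 0.5000.
Terminal payoffs: V(3,0)=-47.9417, V(3,1)=-34.8742, V(3,2)=-11.9636, V(3,3)=28.2043
Node (2,0) S=22.5302: V=(p*·-34.8742+(1−p*)·-47.9417)/1.06=-39.0641; Δ=(-34.8742−-47.9417)/(30.4158−17.3483)=1.0000; B=V−Δ·S=-61.5943
Node (2,1) S=39.5010: V=(p*·-11.9636+(1−p*)·-34.8742)/1.06=-22.0933; Δ=(-11.9636−-34.8742)/(53.3264−30.4158)=1.0000; B=V−Δ·S=-61.5943
Node (2,2) S=69.2550: V=(p*·28.2043+(1−p*)·-11.9636)/1.06=7.6607; Δ=(28.2043−-11.9636)/(93.4943−53.3264)=1.0000; B=V−Δ·S=-61.5943
Node (1,0) S=29.2600: V=(p*·-22.0933+(1−p*)·-39.0641)/1.06=-28.8479; Δ=(-22.0933−-39.0641)/(39.5010−22.5302)=1.0000; B=V−Δ·S=-58.1079
Node (1,1) S=51.3000: V=(p*·7.6607+(1−p*)·-22.0933)/1.06=-6.8079; Δ=(7.6607−-22.0933)/(69.2550−39.5010)=1.0000; B=V−Δ·S=-58.1079
Node (0,0) S=38.0000: V=(p*·-6.8079+(1−p*)·-28.8479)/1.06=-16.8187; Δ=(-6.8079−-28.8479)/(51.3000−29.2600)=1.0000; B=V−Δ·S=-54.8187
Check: Δ(0,0)·S0 + B(0,0) = -16.8187 = V0.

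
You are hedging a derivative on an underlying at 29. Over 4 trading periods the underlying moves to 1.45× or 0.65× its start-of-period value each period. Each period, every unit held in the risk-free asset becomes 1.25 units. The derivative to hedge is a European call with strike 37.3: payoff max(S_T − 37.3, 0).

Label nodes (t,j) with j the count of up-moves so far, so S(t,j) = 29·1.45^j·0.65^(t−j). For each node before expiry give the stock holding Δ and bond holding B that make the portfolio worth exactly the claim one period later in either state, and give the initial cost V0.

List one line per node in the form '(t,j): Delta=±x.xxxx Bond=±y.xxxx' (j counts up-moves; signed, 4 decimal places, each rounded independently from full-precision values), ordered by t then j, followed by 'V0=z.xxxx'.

(0,0): Delta=0.8463 Bond=-9.2768
(1,0): Delta=0.4814 Bond=-4.7190
(1,1): Delta=0.9008 Bond=-13.8884
(2,0): Delta=0.0000 Bond=0.0000
(2,1): Delta=0.5534 Bond=-7.8650
(2,2): Delta=0.9527 Bond=-20.5257
(3,0): Delta=0.0000 Bond=0.0000
(3,1): Delta=0.0000 Bond=0.0000
(3,2): Delta=0.6361 Bond=-13.1083
(3,3): Delta=1.0000 Bond=-29.8400
V0=15.2647

Risk-neutral probability p* = (R−d)/(u−d) = (1.25−0.65)/(1.45−0.65) = 0.7500.
Payoff layer (t=4): V(4,0)=0.0000, V(4,1)=0.0000, V(4,2)=0.0000, V(4,3)=20.1666, V(4,4)=90.8947
Node (3,0) S=7.9641: V=(p*·0.0000+(1−p*)·0.0000)/1.25=0.0000; Δ=(0.0000−0.0000)/(11.5480−5.1767)=0.0000; B=V−Δ·S=0.0000
Node (3,1) S=17.7661: V=(p*·0.0000+(1−p*)·0.0000)/1.25=0.0000; Δ=(0.0000−0.0000)/(25.7609−11.5480)=0.0000; B=V−Δ·S=0.0000
Node (3,2) S=39.6321: V=(p*·20.1666+(1−p*)·0.0000)/1.25=12.0999; Δ=(20.1666−0.0000)/(57.4666−25.7609)=0.6361; B=V−Δ·S=-13.1083
Node (3,3) S=88.4101: V=(p*·90.8947+(1−p*)·20.1666)/1.25=58.5701; Δ=(90.8947−20.1666)/(128.1947−57.4666)=1.0000; B=V−Δ·S=-29.8400
Node (2,0) S=12.2525: V=(p*·0.0000+(1−p*)·0.0000)/1.25=0.0000; Δ=(0.0000−0.0000)/(17.7661−7.9641)=0.0000; B=V−Δ·S=0.0000
Node (2,1) S=27.3325: V=(p*·12.0999+(1−p*)·0.0000)/1.25=7.2600; Δ=(12.0999−0.0000)/(39.6321−17.7661)=0.5534; B=V−Δ·S=-7.8650
Node (2,2) S=60.9725: V=(p*·58.5701+(1−p*)·12.0999)/1.25=37.5621; Δ=(58.5701−12.0999)/(88.4101−39.6321)=0.9527; B=V−Δ·S=-20.5257
Node (1,0) S=18.8500: V=(p*·7.2600+(1−p*)·0.0000)/1.25=4.3560; Δ=(7.2600−0.0000)/(27.3325−12.2525)=0.4814; B=V−Δ·S=-4.7190
Node (1,1) S=42.0500: V=(p*·37.5621+(1−p*)·7.2600)/1.25=23.9892; Δ=(37.5621−7.2600)/(60.9725−27.3325)=0.9008; B=V−Δ·S=-13.8884
Node (0,0) S=29.0000: V=(p*·23.9892+(1−p*)·4.3560)/1.25=15.2647; Δ=(23.9892−4.3560)/(42.0500−18.8500)=0.8463; B=V−Δ·S=-9.2768
Each (Δ,B) replicates both successor values, so the strategy is self-financing and V0 is arbitrage-free.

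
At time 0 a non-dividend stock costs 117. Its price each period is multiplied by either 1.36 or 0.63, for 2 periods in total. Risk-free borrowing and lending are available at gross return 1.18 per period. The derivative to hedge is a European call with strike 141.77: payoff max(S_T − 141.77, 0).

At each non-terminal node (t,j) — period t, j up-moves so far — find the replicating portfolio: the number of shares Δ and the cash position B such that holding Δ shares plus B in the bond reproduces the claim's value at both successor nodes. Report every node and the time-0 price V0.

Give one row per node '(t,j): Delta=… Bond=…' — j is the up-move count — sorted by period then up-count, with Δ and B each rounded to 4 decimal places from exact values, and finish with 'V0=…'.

(0,0): Delta=0.5579 Bond=-34.8518
(1,0): Delta=0.0000 Bond=0.0000
(1,1): Delta=0.6425 Bond=-54.5843
V0=30.4262

Since d<R<u, set p* = (R−d)/(u−d) = 0.7534; price each node as the discounted p*-expectation of its children.
Terminal payoffs: V(2,0)=0.0000, V(2,1)=0.0000, V(2,2)=74.6332
Node (1,0) S=73.7100: V=(p*·0.0000+(1−p*)·0.0000)/1.18=0.0000; Δ=(0.0000−0.0000)/(100.2456−46.4373)=0.0000; B=V−Δ·S=0.0000
Node (1,1) S=159.1200: V=(p*·74.6332+(1−p*)·0.0000)/1.18=47.6530; Δ=(74.6332−0.0000)/(216.4032−100.2456)=0.6425; B=V−Δ·S=-54.5843
Node (0,0) S=117.0000: V=(p*·47.6530+(1−p*)·0.0000)/1.18=30.4262; Δ=(47.6530−0.0000)/(159.1200−73.7100)=0.5579; B=V−Δ·S=-34.8518
Each (Δ,B) replicates both successor values, so the strategy is self-financing and V0 is arbitrage-free.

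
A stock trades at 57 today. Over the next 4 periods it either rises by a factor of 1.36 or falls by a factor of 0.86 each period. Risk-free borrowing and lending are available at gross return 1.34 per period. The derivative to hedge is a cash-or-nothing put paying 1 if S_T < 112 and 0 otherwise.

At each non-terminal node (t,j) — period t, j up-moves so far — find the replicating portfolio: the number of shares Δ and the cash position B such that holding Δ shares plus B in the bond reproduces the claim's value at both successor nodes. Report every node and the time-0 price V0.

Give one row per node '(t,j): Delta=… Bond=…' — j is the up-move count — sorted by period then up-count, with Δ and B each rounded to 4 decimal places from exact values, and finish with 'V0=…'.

(0,0): Delta=-0.0016 Bond=0.0947
(1,0): Delta=-0.0209 Bond=1.0744
(1,1): Delta=-0.0011 Bond=0.0875
(2,0): Delta=0.0000 Bond=0.5569
(2,1): Delta=-0.0215 Bond=1.4765
(2,2): Delta=-0.0006 Bond=0.0606
(3,0): Delta=0.0000 Bond=0.7463
(3,1): Delta=0.0000 Bond=0.7463
(3,2): Delta=-0.0221 Bond=2.0299
(3,3): Delta=0.0000 Bond=0.0000
V0=0.0028

No-arbitrage ⇒ martingale measure with p* = (R−d)/(u−d) = 0.9600.
Terminal payoffs: V(4,0)=1.0000, V(4,1)=1.0000, V(4,2)=1.0000, V(4,3)=0.0000, V(4,4)=0.0000
(3,0): S=36.2552. Δ = (V_up−V_dn)/(S_up−S_dn) = (1.0000−1.0000)/(49.3071−31.1795) = 0.0000. V = [p*·1.0000 + (1−p*)·1.0000]/1.34 = 0.7463. B = V − Δ·S = 0.7463.
(3,1): S=57.3338. Δ = (V_up−V_dn)/(S_up−S_dn) = (1.0000−1.0000)/(77.9740−49.3071) = 0.0000. V = [p*·1.0000 + (1−p*)·1.0000]/1.34 = 0.7463. B = V − Δ·S = 0.7463.
(3,2): S=90.6674. Δ = (V_up−V_dn)/(S_up−S_dn) = (0.0000−1.0000)/(123.3077−77.9740) = -0.0221. V = [p*·0.0000 + (1−p*)·1.0000]/1.34 = 0.0299. B = V − Δ·S = 2.0299.
(3,3): S=143.3810. Δ = (V_up−V_dn)/(S_up−S_dn) = (0.0000−0.0000)/(194.9981−123.3077) = 0.0000. V = [p*·0.0000 + (1−p*)·0.0000]/1.34 = 0.0000. B = V − Δ·S = 0.0000.
(2,0): S=42.1572. Δ = (V_up−V_dn)/(S_up−S_dn) = (0.7463−0.7463)/(57.3338−36.2552) = 0.0000. V = [p*·0.7463 + (1−p*)·0.7463]/1.34 = 0.5569. B = V − Δ·S = 0.5569.
(2,1): S=66.6672. Δ = (V_up−V_dn)/(S_up−S_dn) = (0.0299−0.7463)/(90.6674−57.3338) = -0.0215. V = [p*·0.0299 + (1−p*)·0.7463]/1.34 = 0.0437. B = V − Δ·S = 1.4765.
(2,2): S=105.4272. Δ = (V_up−V_dn)/(S_up−S_dn) = (0.0000−0.0299)/(143.3810−90.6674) = -0.0006. V = [p*·0.0000 + (1−p*)·0.0299]/1.34 = 0.0009. B = V − Δ·S = 0.0606.
(1,0): S=49.0200. Δ = (V_up−V_dn)/(S_up−S_dn) = (0.0437−0.5569)/(66.6672−42.1572) = -0.0209. V = [p*·0.0437 + (1−p*)·0.5569]/1.34 = 0.0479. B = V − Δ·S = 1.0744.
(1,1): S=77.5200. Δ = (V_up−V_dn)/(S_up−S_dn) = (0.0009−0.0437)/(105.4272−66.6672) = -0.0011. V = [p*·0.0009 + (1−p*)·0.0437]/1.34 = 0.0019. B = V − Δ·S = 0.0875.
(0,0): S=57.0000. Δ = (V_up−V_dn)/(S_up−S_dn) = (0.0019−0.0479)/(77.5200−49.0200) = -0.0016. V = [p*·0.0019 + (1−p*)·0.0479]/1.34 = 0.0028. B = V − Δ·S = 0.0947.
Each (Δ,B) replicates both successor values, so the strategy is self-financing and V0 is arbitrage-free.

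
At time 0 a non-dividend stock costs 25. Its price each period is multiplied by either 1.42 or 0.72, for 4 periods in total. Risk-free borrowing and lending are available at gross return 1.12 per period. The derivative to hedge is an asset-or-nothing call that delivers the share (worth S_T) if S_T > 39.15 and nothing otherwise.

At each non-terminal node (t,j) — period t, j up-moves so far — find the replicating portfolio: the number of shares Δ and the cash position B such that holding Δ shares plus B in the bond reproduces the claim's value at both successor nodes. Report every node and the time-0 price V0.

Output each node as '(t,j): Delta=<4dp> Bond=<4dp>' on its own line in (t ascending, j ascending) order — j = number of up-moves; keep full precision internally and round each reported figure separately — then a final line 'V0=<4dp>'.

Risk-neutral probability p* = (R−d)/(u−d) = (1.12−0.72)/(1.42−0.72) = 0.5714.
Terminal values V(4,·): V(4,0)=0.0000, V(4,1)=0.0000, V(4,2)=0.0000, V(4,3)=51.5392, V(4,4)=101.6467
  t=3,j=0: stock 9.3312 → up 13.2503 (V=0.0000), down 6.7185 (V=0.0000). Price 0.0000; hedge Δ=0.0000, bond B=0.0000.
  t=3,j=1: stock 18.4032 → up 26.1325 (V=0.0000), down 13.2503 (V=0.0000). Price 0.0000; hedge Δ=0.0000, bond B=0.0000.
  t=3,j=2: stock 36.2952 → up 51.5392 (V=51.5392), down 26.1325 (V=0.0000). Price 26.2955; hedge Δ=2.0286, bond B=-47.3319.
  t=3,j=3: stock 71.5822 → up 101.6467 (V=101.6467), down 51.5392 (V=51.5392). Price 71.5822; hedge Δ=1.0000, bond B=0.0000.
  t=2,j=0: stock 12.9600 → up 18.4032 (V=0.0000), down 9.3312 (V=0.0000). Price 0.0000; hedge Δ=0.0000, bond B=0.0000.
  t=2,j=1: stock 25.5600 → up 36.2952 (V=26.2955), down 18.4032 (V=0.0000). Price 13.4161; hedge Δ=1.4697, bond B=-24.1489.
  t=2,j=2: stock 50.4100 → up 71.5822 (V=71.5822), down 36.2952 (V=26.2955). Price 46.5836; hedge Δ=1.2834, bond B=-18.1117.
  t=1,j=0: stock 18.0000 → up 25.5600 (V=13.4161), down 12.9600 (V=0.0000). Price 6.8449; hedge Δ=1.0648, bond B=-12.3209.
  t=1,j=1: stock 35.5000 → up 50.4100 (V=46.5836), down 25.5600 (V=13.4161). Price 28.9008; hedge Δ=1.3347, bond B=-18.4813.
  t=0,j=0: stock 25.0000 → up 35.5000 (V=28.9008), down 18.0000 (V=6.8449). Price 17.3646; hedge Δ=1.2603, bond B=-14.1439.
Each (Δ,B) replicates both successor values, so the strategy is self-financing and V0 is arbitrage-free.

(0,0): Delta=1.2603 Bond=-14.1439
(1,0): Delta=1.0648 Bond=-12.3209
(1,1): Delta=1.3347 Bond=-18.4813
(2,0): Delta=0.0000 Bond=0.0000
(2,1): Delta=1.4697 Bond=-24.1489
(2,2): Delta=1.2834 Bond=-18.1117
(3,0): Delta=0.0000 Bond=0.0000
(3,1): Delta=0.0000 Bond=0.0000
(3,2): Delta=2.0286 Bond=-47.3319
(3,3): Delta=1.0000 Bond=0.0000
V0=17.3646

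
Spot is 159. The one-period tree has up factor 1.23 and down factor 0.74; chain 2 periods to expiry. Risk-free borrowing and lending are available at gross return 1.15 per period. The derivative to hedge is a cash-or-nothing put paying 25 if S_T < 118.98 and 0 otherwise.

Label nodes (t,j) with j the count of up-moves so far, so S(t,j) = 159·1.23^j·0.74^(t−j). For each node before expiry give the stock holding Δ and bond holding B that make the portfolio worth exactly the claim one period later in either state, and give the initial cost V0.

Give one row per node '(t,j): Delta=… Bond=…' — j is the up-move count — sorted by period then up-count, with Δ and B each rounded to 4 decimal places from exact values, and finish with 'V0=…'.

Under the risk-neutral measure, an up-move has probability p* = (R−d)/(u−d) = 0.8367 and values discount at R = 1.15.
Terminal values V(2,·): V(2,0)=25.0000, V(2,1)=0.0000, V(2,2)=0.0000
Node (1,0) S=117.6600: V=(p*·0.0000+(1−p*)·25.0000)/1.15=3.5492; Δ=(0.0000−25.0000)/(144.7218−87.0684)=-0.4336; B=V−Δ·S=54.5697
Node (1,1) S=195.5700: V=(p*·0.0000+(1−p*)·0.0000)/1.15=0.0000; Δ=(0.0000−0.0000)/(240.5511−144.7218)=0.0000; B=V−Δ·S=0.0000
Node (0,0) S=159.0000: V=(p*·0.0000+(1−p*)·3.5492)/1.15=0.5039; Δ=(0.0000−3.5492)/(195.5700−117.6600)=-0.0456; B=V−Δ·S=7.7472
Check: Δ(0,0)·S0 + B(0,0) = 0.5039 = V0.

(0,0): Delta=-0.0456 Bond=7.7472
(1,0): Delta=-0.4336 Bond=54.5697
(1,1): Delta=0.0000 Bond=0.0000
V0=0.5039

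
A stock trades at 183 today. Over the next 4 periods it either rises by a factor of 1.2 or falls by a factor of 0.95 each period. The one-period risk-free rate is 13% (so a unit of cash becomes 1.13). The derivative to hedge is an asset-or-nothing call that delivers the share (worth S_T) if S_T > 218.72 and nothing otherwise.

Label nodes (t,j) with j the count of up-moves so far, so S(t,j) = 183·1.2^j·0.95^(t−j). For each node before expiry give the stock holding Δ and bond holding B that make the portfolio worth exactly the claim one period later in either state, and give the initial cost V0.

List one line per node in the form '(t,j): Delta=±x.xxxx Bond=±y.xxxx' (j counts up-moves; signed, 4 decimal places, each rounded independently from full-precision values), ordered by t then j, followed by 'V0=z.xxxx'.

Risk-neutral probability p* = (R−d)/(u−d) = (1.13−0.95)/(1.2−0.95) = 0.7200.
Terminal payoffs: V(4,0)=0.0000, V(4,1)=0.0000, V(4,2)=237.8268, V(4,3)=300.4128, V(4,4)=379.4688
Node (3,0) S=156.8996: V=(p*·0.0000+(1−p*)·0.0000)/1.13=0.0000; Δ=(0.0000−0.0000)/(188.2795−149.0546)=0.0000; B=V−Δ·S=0.0000
Node (3,1) S=198.1890: V=(p*·237.8268+(1−p*)·0.0000)/1.13=151.5357; Δ=(237.8268−0.0000)/(237.8268−188.2795)=4.8000; B=V−Δ·S=-799.7715
Node (3,2) S=250.3440: V=(p*·300.4128+(1−p*)·237.8268)/1.13=250.3440; Δ=(300.4128−237.8268)/(300.4128−237.8268)=1.0000; B=V−Δ·S=0.0000
Node (3,3) S=316.2240: V=(p*·379.4688+(1−p*)·300.4128)/1.13=316.2240; Δ=(379.4688−300.4128)/(379.4688−300.4128)=1.0000; B=V−Δ·S=0.0000
Node (2,0) S=165.1575: V=(p*·151.5357+(1−p*)·0.0000)/1.13=96.5537; Δ=(151.5357−0.0000)/(198.1890−156.8996)=3.6701; B=V−Δ·S=-509.5889
Node (2,1) S=208.6200: V=(p*·250.3440+(1−p*)·151.5357)/1.13=197.0599; Δ=(250.3440−151.5357)/(250.3440−198.1890)=1.8945; B=V−Δ·S=-198.1735
Node (2,2) S=263.5200: V=(p*·316.2240+(1−p*)·250.3440)/1.13=263.5200; Δ=(316.2240−250.3440)/(316.2240−250.3440)=1.0000; B=V−Δ·S=0.0000
Node (1,0) S=173.8500: V=(p*·197.0599+(1−p*)·96.5537)/1.13=149.4851; Δ=(197.0599−96.5537)/(208.6200−165.1575)=2.3125; B=V−Δ·S=-252.5397
Node (1,1) S=219.6000: V=(p*·263.5200+(1−p*)·197.0599)/1.13=216.7355; Δ=(263.5200−197.0599)/(263.5200−208.6200)=1.2106; B=V−Δ·S=-49.1049
Node (0,0) S=183.0000: V=(p*·216.7355+(1−p*)·149.4851)/1.13=175.1375; Δ=(216.7355−149.4851)/(219.6000−173.8500)=1.4700; B=V−Δ·S=-93.8643
Each (Δ,B) replicates both successor values, so the strategy is self-financing and V0 is arbitrage-free.

(0,0): Delta=1.4700 Bond=-93.8643
(1,0): Delta=2.3125 Bond=-252.5397
(1,1): Delta=1.2106 Bond=-49.1049
(2,0): Delta=3.6701 Bond=-509.5889
(2,1): Delta=1.8945 Bond=-198.1735
(2,2): Delta=1.0000 Bond=0.0000
(3,0): Delta=0.0000 Bond=0.0000
(3,1): Delta=4.8000 Bond=-799.7715
(3,2): Delta=1.0000 Bond=0.0000
(3,3): Delta=1.0000 Bond=0.0000
V0=175.1375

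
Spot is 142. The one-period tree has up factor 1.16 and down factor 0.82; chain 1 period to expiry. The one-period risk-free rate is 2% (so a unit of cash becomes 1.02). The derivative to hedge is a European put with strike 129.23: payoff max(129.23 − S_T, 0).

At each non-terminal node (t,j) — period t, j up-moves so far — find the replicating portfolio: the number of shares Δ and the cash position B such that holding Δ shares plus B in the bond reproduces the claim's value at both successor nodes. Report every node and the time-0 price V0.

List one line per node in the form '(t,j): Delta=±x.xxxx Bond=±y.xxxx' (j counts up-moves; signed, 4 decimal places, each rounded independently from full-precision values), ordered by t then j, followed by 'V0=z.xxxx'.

Risk-neutral probability p* = (R−d)/(u−d) = (1.02−0.82)/(1.16−0.82) = 0.5882.
Terminal values V(1,·): V(1,0)=12.7900, V(1,1)=0.0000
(0,0): S=142.0000. Δ = (V_up−V_dn)/(S_up−S_dn) = (0.0000−12.7900)/(164.7200−116.4400) = -0.2649. V = [p*·0.0000 + (1−p*)·12.7900]/1.02 = 5.1632. B = V − Δ·S = 42.7809.
Root portfolio cost Δ·142+B reproduces V0=5.1632.

(0,0): Delta=-0.2649 Bond=42.7809
V0=5.1632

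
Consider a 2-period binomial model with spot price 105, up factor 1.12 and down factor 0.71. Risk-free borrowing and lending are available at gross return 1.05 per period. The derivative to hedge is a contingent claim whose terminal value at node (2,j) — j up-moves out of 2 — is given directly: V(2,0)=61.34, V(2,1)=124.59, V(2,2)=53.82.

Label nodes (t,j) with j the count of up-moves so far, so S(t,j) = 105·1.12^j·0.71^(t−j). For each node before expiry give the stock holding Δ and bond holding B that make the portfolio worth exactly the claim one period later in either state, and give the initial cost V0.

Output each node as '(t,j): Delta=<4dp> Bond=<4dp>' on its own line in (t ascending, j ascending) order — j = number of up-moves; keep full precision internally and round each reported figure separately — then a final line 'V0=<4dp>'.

(0,0): Delta=-1.0594 Bond=178.4310
(1,0): Delta=2.0693 Bond=-45.8957
(1,1): Delta=-1.4678 Bond=235.3742
V0=67.1916

Under the risk-neutral measure, an up-move has probability p* = (R−d)/(u−d) = 0.8293 and values discount at R = 1.05.
Payoff layer (t=2): V(2,0)=61.3400, V(2,1)=124.5900, V(2,2)=53.8200
  t=1,j=0: stock 74.5500 → up 83.4960 (V=124.5900), down 52.9305 (V=61.3400). Price 108.3726; hedge Δ=2.0693, bond B=-45.8957.
  t=1,j=1: stock 117.6000 → up 131.7120 (V=53.8200), down 83.4960 (V=124.5900). Price 62.7645; hedge Δ=-1.4678, bond B=235.3742.
  t=0,j=0: stock 105.0000 → up 117.6000 (V=62.7645), down 74.5500 (V=108.3726). Price 67.1916; hedge Δ=-1.0594, bond B=178.4310.
Each (Δ,B) replicates both successor values, so the strategy is self-financing and V0 is arbitrage-free.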